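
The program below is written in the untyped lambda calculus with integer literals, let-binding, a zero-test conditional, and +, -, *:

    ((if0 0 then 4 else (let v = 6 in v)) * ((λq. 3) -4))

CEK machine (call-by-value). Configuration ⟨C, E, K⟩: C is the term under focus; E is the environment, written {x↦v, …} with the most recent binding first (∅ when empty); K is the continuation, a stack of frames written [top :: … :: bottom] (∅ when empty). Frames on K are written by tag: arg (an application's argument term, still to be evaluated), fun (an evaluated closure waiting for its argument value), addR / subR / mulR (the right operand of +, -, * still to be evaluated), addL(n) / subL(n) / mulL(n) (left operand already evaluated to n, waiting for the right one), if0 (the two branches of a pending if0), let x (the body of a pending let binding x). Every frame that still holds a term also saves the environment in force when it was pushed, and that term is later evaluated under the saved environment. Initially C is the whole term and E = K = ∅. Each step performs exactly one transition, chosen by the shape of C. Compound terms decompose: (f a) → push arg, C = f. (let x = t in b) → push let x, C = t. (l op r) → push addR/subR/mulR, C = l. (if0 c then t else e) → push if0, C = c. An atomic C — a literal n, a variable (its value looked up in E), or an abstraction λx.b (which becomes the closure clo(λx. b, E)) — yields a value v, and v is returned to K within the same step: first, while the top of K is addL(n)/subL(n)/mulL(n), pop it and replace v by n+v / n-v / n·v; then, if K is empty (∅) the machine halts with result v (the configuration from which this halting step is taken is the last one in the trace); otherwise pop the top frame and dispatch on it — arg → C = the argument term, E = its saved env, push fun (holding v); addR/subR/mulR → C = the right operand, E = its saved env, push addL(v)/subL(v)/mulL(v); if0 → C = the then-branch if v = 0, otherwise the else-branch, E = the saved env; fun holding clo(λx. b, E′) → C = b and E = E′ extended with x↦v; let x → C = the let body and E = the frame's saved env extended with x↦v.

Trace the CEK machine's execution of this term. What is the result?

step 0: [C=((if0 0 then 4 else (let v = 6 in v)) * ((λq. 3) -4)) | E=∅ | K=∅]
step 1: [C=(if0 0 then 4 else (let v = 6 in v)) | E=∅ | K=[mulR]]
step 2: [C=0 | E=∅ | K=[if0 :: mulR]]
step 3: [C=4 | E=∅ | K=[mulR]]
step 4: [C=((λq. 3) -4) | E=∅ | K=[mulL(4)]]
step 5: [C=(λq. 3) | E=∅ | K=[arg :: mulL(4)]]
step 6: [C=-4 | E=∅ | K=[fun :: mulL(4)]]
step 7: [C=3 | E={q↦-4} | K=[mulL(4)]]
→ final value 12

Answer: 12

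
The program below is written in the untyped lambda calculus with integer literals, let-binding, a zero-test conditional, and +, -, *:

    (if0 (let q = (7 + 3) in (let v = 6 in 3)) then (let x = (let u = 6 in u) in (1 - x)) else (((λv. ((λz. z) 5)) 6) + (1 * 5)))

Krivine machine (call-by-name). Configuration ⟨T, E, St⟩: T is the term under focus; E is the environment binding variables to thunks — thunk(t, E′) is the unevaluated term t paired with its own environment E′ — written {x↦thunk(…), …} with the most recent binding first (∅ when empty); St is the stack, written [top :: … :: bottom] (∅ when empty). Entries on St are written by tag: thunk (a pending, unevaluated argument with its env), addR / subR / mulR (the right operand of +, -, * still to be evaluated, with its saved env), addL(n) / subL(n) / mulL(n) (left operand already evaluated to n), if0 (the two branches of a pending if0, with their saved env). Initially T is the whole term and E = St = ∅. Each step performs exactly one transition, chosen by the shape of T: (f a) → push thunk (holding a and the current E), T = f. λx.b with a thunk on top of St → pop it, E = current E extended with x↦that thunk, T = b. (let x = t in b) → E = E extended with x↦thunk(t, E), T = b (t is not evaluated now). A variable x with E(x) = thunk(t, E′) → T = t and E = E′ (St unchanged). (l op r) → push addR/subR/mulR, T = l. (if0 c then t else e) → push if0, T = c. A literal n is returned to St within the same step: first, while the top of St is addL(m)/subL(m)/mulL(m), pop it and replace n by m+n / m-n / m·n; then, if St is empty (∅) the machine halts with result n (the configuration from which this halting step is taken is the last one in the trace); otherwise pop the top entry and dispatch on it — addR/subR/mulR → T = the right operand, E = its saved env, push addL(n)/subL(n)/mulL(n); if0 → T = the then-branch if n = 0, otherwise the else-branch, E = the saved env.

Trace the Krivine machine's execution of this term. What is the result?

Answer: 10

Machine steps:
[0] <T=(if0 (let q = (7 + 3) in (let v = 6 in 3)) then (let x = (let u = 6 in u) in (1 - x)) else (((λv. ((λz. z) 5)) 6) + (1 * 5))), E=∅, St=∅>
[1] <T=(let q = (7 + 3) in (let v = 6 in 3)), E=∅, St=[if0]>
[2] <T=(let v = 6 in 3), E={q↦thunk((7 + 3), ∅)}, St=[if0]>
[3] <T=3, E={v↦thunk(6, {q↦thunk((7 + 3), ∅)}), q↦thunk((7 + 3), ∅)}, St=[if0]>
[4] <T=(((λv. ((λz. z) 5)) 6) + (1 * 5)), E=∅, St=∅>
[5] <T=((λv. ((λz. z) 5)) 6), E=∅, St=[addR]>
[6] <T=(λv. ((λz. z) 5)), E=∅, St=[thunk :: addR]>
[7] <T=((λz. z) 5), E={v↦thunk(6, ∅)}, St=[addR]>
[8] <T=(λz. z), E={v↦thunk(6, ∅)}, St=[thunk :: addR]>
[9] <T=z, E={z↦thunk(5, {v↦thunk(6, ∅)}), v↦thunk(6, ∅)}, St=[addR]>
[10] <T=5, E={v↦thunk(6, ∅)}, St=[addR]>
[11] <T=(1 * 5), E=∅, St=[addL(5)]>
[12] <T=1, E=∅, St=[mulR :: addL(5)]>
[13] <T=5, E=∅, St=[mulL(1) :: addL(5)]>
→ final value 10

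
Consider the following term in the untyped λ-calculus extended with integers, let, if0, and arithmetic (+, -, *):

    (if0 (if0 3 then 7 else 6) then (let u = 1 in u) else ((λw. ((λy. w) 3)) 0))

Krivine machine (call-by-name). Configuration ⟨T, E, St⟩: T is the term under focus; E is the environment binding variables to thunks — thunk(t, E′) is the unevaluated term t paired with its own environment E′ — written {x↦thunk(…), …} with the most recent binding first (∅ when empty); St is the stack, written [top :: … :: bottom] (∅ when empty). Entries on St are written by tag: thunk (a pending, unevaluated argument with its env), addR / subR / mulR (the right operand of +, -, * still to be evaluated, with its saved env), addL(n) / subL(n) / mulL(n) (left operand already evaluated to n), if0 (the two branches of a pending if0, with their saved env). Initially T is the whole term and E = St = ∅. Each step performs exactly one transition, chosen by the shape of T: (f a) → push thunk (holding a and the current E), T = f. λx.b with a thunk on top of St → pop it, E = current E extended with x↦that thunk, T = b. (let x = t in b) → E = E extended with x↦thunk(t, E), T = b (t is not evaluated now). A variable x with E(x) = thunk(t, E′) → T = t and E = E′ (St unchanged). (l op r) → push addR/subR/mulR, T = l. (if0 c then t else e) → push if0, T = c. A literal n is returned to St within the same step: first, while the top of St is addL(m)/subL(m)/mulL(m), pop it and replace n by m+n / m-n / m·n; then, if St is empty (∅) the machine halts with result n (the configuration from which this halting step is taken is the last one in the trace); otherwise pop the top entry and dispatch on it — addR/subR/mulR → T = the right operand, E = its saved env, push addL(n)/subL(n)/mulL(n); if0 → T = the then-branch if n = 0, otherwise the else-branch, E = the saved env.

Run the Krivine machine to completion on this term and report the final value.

Answer: 0

Machine steps:
t=0: ⟨T=(if0 (if0 3 then 7 else 6) then (let u = 1 in u) else ((λw. ((λy. w) 3)) 0)); E=∅; St=∅⟩
t=1: ⟨T=(if0 3 then 7 else 6); E=∅; St=[if0]⟩
t=2: ⟨T=3; E=∅; St=[if0 :: if0]⟩
t=3: ⟨T=6; E=∅; St=[if0]⟩
t=4: ⟨T=((λw. ((λy. w) 3)) 0); E=∅; St=∅⟩
t=5: ⟨T=(λw. ((λy. w) 3)); E=∅; St=[thunk]⟩
t=6: ⟨T=((λy. w) 3); E={w↦thunk(0, ∅)}; St=∅⟩
t=7: ⟨T=(λy. w); E={w↦thunk(0, ∅)}; St=[thunk]⟩
t=8: ⟨T=w; E={y↦thunk(3, {w↦thunk(0, ∅)}), w↦thunk(0, ∅)}; St=∅⟩
t=9: ⟨T=0; E=∅; St=∅⟩
→ final value 0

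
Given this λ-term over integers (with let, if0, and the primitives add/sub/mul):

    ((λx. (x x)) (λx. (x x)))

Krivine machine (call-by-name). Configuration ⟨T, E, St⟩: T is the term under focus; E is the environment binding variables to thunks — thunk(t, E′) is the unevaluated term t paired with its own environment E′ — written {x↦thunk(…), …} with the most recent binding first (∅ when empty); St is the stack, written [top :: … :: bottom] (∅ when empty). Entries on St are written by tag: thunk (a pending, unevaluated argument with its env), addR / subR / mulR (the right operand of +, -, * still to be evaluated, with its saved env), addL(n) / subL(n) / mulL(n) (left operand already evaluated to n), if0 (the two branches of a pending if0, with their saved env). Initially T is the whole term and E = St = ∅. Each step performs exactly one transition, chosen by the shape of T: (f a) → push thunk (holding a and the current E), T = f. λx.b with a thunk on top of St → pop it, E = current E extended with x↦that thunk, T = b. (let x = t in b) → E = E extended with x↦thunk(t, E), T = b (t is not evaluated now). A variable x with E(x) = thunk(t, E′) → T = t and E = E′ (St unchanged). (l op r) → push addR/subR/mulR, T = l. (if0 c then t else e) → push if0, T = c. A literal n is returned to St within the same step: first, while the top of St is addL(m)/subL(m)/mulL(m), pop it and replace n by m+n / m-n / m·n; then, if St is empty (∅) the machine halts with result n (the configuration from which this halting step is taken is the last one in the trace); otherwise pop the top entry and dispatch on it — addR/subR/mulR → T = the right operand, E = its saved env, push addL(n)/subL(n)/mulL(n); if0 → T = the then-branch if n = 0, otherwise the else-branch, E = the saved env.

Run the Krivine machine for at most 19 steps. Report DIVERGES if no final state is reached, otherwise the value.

Answer: DIVERGES (no final state within 19 steps)

Machine steps:
t=0: <T=((λx. (x x)) (λx. (x x))), E=∅, St=∅>
t=1: <T=(λx. (x x)), E=∅, St=[thunk]>
t=2: <T=(x x), E={x↦thunk((λx. (x x)), ∅)}, St=∅>
t=3: <T=x, E={x↦thunk((λx. (x x)), ∅)}, St=[thunk]>
t=4: <T=(λx. (x x)), E=∅, St=[thunk]>
t=5: <T=(x x), E={x↦thunk(x, {x↦thunk((λx. (x x)), ∅)})}, St=∅>
t=6: <T=x, E={x↦thunk(x, {x↦thunk((λx. (x x)), ∅)})}, St=[thunk]>
t=7: <T=x, E={x↦thunk((λx. (x x)), ∅)}, St=[thunk]>
t=8: <T=(λx. (x x)), E=∅, St=[thunk]>
t=9: <T=(x x), E={x↦thunk(x, {x↦thunk(x, {x↦thunk((λx. (x x)), ∅)})})}, St=∅>
t=10: <T=x, E={x↦thunk(x, {x↦thunk(x, {x↦thunk((λx. (x x)), ∅)})})}, St=[thunk]>
t=11: <T=x, E={x↦thunk(x, {x↦thunk((λx. (x x)), ∅)})}, St=[thunk]>
t=12: <T=x, E={x↦thunk((λx. (x x)), ∅)}, St=[thunk]>
t=13: <T=(λx. (x x)), E=∅, St=[thunk]>
t=14: <T=(x x), E={x↦thunk(x, {x↦thunk(x, {x↦thunk(x, {x↦thunk((λx. (x x)), ∅)})})})}, St=∅>
t=15: <T=x, E={x↦thunk(x, {x↦thunk(x, {x↦thunk(x, {x↦thunk((λx. (x x)), ∅)})})})}, St=[thunk]>
t=16: <T=x, E={x↦thunk(x, {x↦thunk(x, {x↦thunk((λx. (x x)), ∅)})})}, St=[thunk]>
t=17: <T=x, E={x↦thunk(x, {x↦thunk((λx. (x x)), ∅)})}, St=[thunk]>
t=18: <T=x, E={x↦thunk((λx. (x x)), ∅)}, St=[thunk]>
t=19: <T=(λx. (x x)), E=∅, St=[thunk]>
→ 19 transitions taken and the configuration is still not final: no result within 19 steps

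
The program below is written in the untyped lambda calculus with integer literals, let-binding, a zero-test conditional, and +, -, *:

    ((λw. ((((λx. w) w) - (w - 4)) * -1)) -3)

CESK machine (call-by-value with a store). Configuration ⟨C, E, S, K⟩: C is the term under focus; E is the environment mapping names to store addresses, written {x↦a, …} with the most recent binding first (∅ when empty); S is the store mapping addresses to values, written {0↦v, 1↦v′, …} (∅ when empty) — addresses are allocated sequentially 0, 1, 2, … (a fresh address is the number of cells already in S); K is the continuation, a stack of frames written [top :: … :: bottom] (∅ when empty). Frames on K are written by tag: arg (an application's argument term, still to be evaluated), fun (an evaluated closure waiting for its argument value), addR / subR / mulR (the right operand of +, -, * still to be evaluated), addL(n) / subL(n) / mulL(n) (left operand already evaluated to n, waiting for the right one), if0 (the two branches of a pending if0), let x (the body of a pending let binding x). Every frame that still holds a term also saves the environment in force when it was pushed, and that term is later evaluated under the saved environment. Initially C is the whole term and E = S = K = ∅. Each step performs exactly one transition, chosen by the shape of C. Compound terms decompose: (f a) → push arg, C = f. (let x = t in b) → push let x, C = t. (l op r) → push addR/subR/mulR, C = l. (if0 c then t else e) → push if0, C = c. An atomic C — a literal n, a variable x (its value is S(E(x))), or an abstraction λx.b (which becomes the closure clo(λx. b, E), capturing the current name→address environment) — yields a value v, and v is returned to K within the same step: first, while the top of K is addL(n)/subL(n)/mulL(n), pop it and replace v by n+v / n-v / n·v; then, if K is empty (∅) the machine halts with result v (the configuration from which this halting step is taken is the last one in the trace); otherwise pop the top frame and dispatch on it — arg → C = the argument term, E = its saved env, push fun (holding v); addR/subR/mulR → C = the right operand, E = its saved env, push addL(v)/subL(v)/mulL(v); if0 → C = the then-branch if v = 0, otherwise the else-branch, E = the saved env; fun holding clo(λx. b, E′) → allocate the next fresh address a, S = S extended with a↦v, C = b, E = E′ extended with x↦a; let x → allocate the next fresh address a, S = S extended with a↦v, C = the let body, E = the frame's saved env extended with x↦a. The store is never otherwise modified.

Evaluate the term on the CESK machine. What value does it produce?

0. ⟨C=((λw. ((((λx. w) w) - (w - 4)) * -1)) -3); E=∅; S=∅; K=∅⟩
1. ⟨C=(λw. ((((λx. w) w) - (w - 4)) * -1)); E=∅; S=∅; K=[arg]⟩
2. ⟨C=-3; E=∅; S=∅; K=[fun]⟩
3. ⟨C=((((λx. w) w) - (w - 4)) * -1); E={w↦0}; S={0↦-3}; K=∅⟩
4. ⟨C=(((λx. w) w) - (w - 4)); E={w↦0}; S={0↦-3}; K=[mulR]⟩
5. ⟨C=((λx. w) w); E={w↦0}; S={0↦-3}; K=[subR :: mulR]⟩
6. ⟨C=(λx. w); E={w↦0}; S={0↦-3}; K=[arg :: subR :: mulR]⟩
7. ⟨C=w; E={w↦0}; S={0↦-3}; K=[fun :: subR :: mulR]⟩
8. ⟨C=w; E={x↦1, w↦0}; S={0↦-3, 1↦-3}; K=[subR :: mulR]⟩
9. ⟨C=(w - 4); E={w↦0}; S={0↦-3, 1↦-3}; K=[subL(-3) :: mulR]⟩
10. ⟨C=w; E={w↦0}; S={0↦-3, 1↦-3}; K=[subR :: subL(-3) :: mulR]⟩
11. ⟨C=4; E={w↦0}; S={0↦-3, 1↦-3}; K=[subL(-3) :: subL(-3) :: mulR]⟩
12. ⟨C=-1; E={w↦0}; S={0↦-3, 1↦-3}; K=[mulL(4)]⟩
→ final value -4

Answer: -4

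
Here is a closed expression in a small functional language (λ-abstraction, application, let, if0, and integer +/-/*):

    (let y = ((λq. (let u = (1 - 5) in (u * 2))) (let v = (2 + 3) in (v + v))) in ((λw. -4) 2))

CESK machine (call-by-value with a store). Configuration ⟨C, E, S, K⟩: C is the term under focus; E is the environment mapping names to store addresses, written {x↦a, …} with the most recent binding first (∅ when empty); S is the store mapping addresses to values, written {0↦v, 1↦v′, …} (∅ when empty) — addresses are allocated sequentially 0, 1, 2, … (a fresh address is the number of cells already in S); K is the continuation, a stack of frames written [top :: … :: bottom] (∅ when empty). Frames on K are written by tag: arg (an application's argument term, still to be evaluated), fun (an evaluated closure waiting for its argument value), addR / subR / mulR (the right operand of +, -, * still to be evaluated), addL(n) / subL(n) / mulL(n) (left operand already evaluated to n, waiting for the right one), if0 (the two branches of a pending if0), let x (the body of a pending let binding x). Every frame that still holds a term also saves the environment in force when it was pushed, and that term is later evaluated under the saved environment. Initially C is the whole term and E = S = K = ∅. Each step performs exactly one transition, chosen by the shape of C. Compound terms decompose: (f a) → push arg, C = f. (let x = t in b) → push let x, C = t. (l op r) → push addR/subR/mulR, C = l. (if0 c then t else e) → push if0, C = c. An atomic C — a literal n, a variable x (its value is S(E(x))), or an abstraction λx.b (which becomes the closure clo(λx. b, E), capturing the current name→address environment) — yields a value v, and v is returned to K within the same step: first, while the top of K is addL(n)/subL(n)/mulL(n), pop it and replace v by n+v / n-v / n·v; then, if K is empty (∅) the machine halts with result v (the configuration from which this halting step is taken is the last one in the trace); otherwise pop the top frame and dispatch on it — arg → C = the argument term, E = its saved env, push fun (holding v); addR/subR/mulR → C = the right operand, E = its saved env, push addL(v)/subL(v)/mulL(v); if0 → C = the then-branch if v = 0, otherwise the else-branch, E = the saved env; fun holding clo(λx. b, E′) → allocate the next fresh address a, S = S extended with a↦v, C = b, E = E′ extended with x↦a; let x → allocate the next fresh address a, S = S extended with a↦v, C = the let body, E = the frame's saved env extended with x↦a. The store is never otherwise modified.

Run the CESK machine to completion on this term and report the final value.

0. [C=(let y = ((λq. (let u = (1 - 5) in (u * 2))) (let v = (2 + 3) in (v + v))) in ((λw. -4) 2)) | E=∅ | S=∅ | K=∅]
1. [C=((λq. (let u = (1 - 5) in (u * 2))) (let v = (2 + 3) in (v + v))) | E=∅ | S=∅ | K=[let y]]
2. [C=(λq. (let u = (1 - 5) in (u * 2))) | E=∅ | S=∅ | K=[arg :: let y]]
3. [C=(let v = (2 + 3) in (v + v)) | E=∅ | S=∅ | K=[fun :: let y]]
4. [C=(2 + 3) | E=∅ | S=∅ | K=[let v :: fun :: let y]]
5. [C=2 | E=∅ | S=∅ | K=[addR :: let v :: fun :: let y]]
6. [C=3 | E=∅ | S=∅ | K=[addL(2) :: let v :: fun :: let y]]
7. [C=(v + v) | E={v↦0} | S={0↦5} | K=[fun :: let y]]
8. [C=v | E={v↦0} | S={0↦5} | K=[addR :: fun :: let y]]
9. [C=v | E={v↦0} | S={0↦5} | K=[addL(5) :: fun :: let y]]
10. [C=(let u = (1 - 5) in (u * 2)) | E={q↦1} | S={0↦5, 1↦10} | K=[let y]]
11. [C=(1 - 5) | E={q↦1} | S={0↦5, 1↦10} | K=[let u :: let y]]
12. [C=1 | E={q↦1} | S={0↦5, 1↦10} | K=[subR :: let u :: let y]]
13. [C=5 | E={q↦1} | S={0↦5, 1↦10} | K=[subL(1) :: let u :: let y]]
14. [C=(u * 2) | E={u↦2, q↦1} | S={0↦5, 1↦10, 2↦-4} | K=[let y]]
15. [C=u | E={u↦2, q↦1} | S={0↦5, 1↦10, 2↦-4} | K=[mulR :: let y]]
16. [C=2 | E={u↦2, q↦1} | S={0↦5, 1↦10, 2↦-4} | K=[mulL(-4) :: let y]]
17. [C=((λw. -4) 2) | E={y↦3} | S={0↦5, 1↦10, 2↦-4, 3↦-8} | K=∅]
18. [C=(λw. -4) | E={y↦3} | S={0↦5, 1↦10, 2↦-4, 3↦-8} | K=[arg]]
19. [C=2 | E={y↦3} | S={0↦5, 1↦10, 2↦-4, 3↦-8} | K=[fun]]
20. [C=-4 | E={w↦4, y↦3} | S={0↦5, 1↦10, 2↦-4, 3↦-8, 4↦2} | K=∅]
→ final value -4

Answer: -4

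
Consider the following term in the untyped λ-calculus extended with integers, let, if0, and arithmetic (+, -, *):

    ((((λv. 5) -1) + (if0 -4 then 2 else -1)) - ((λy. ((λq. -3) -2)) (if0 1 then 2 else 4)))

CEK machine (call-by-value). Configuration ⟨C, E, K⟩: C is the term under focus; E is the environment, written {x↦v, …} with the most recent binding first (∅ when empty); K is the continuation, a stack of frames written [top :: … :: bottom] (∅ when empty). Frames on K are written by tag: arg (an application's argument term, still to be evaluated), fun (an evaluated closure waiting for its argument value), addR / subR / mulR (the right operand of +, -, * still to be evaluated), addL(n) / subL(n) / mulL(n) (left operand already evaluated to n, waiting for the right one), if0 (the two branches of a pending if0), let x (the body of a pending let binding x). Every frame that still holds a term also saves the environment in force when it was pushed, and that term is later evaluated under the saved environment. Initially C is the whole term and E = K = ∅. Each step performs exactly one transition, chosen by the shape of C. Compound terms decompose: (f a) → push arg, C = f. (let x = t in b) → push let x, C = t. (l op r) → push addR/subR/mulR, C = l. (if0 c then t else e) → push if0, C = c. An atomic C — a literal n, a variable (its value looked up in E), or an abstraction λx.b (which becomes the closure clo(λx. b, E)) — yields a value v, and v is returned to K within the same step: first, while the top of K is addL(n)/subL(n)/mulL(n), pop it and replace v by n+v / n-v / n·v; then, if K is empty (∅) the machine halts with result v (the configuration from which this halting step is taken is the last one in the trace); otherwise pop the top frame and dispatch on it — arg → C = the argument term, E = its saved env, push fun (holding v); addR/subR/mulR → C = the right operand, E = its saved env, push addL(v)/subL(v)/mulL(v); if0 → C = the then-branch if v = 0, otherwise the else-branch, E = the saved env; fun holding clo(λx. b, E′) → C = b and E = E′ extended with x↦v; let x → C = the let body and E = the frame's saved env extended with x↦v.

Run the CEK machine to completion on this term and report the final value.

step 0: [C=((((λv. 5) -1) + (if0 -4 then 2 else -1)) - ((λy. ((λq. -3) -2)) (if0 1 then 2 else 4))) | E=∅ | K=∅]
step 1: [C=(((λv. 5) -1) + (if0 -4 then 2 else -1)) | E=∅ | K=[subR]]
step 2: [C=((λv. 5) -1) | E=∅ | K=[addR :: subR]]
step 3: [C=(λv. 5) | E=∅ | K=[arg :: addR :: subR]]
step 4: [C=-1 | E=∅ | K=[fun :: addR :: subR]]
step 5: [C=5 | E={v↦-1} | K=[addR :: subR]]
step 6: [C=(if0 -4 then 2 else -1) | E=∅ | K=[addL(5) :: subR]]
step 7: [C=-4 | E=∅ | K=[if0 :: addL(5) :: subR]]
step 8: [C=-1 | E=∅ | K=[addL(5) :: subR]]
step 9: [C=((λy. ((λq. -3) -2)) (if0 1 then 2 else 4)) | E=∅ | K=[subL(4)]]
step 10: [C=(λy. ((λq. -3) -2)) | E=∅ | K=[arg :: subL(4)]]
step 11: [C=(if0 1 then 2 else 4) | E=∅ | K=[fun :: subL(4)]]
step 12: [C=1 | E=∅ | K=[if0 :: fun :: subL(4)]]
step 13: [C=4 | E=∅ | K=[fun :: subL(4)]]
step 14: [C=((λq. -3) -2) | E={y↦4} | K=[subL(4)]]
step 15: [C=(λq. -3) | E={y↦4} | K=[arg :: subL(4)]]
step 16: [C=-2 | E={y↦4} | K=[fun :: subL(4)]]
step 17: [C=-3 | E={q↦-2, y↦4} | K=[subL(4)]]
→ final value 7

Answer: 7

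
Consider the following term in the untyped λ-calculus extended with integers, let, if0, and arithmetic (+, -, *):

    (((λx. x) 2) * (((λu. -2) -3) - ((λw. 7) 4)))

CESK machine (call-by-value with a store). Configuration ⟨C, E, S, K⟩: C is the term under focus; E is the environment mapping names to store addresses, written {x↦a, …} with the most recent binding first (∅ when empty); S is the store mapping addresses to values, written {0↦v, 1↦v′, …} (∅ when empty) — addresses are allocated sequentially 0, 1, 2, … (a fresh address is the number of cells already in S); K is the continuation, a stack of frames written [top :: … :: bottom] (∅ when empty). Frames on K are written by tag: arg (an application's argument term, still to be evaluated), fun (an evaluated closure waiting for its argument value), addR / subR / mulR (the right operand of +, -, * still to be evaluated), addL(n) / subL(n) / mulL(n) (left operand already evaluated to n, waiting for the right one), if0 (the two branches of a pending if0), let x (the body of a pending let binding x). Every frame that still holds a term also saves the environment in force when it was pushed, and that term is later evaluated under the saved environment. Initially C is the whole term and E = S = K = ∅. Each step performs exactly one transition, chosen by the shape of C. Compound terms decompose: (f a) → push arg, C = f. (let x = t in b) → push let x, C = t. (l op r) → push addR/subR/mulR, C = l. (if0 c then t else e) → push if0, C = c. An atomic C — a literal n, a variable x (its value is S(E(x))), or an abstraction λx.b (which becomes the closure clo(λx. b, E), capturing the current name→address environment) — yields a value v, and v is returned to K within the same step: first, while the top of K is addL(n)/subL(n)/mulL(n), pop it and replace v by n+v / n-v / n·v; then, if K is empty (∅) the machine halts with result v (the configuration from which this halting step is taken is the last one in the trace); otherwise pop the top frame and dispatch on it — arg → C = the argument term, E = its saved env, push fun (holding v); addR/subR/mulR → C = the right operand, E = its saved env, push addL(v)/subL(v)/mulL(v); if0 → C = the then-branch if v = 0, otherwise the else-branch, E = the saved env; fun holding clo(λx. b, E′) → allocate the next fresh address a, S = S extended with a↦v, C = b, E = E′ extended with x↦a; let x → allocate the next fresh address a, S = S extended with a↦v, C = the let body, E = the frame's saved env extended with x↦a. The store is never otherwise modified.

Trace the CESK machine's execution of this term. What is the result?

Answer: -18

Derivation:
[0] [C=(((λx. x) 2) * (((λu. -2) -3) - ((λw. 7) 4))) | E=∅ | S=∅ | K=∅]
[1] [C=((λx. x) 2) | E=∅ | S=∅ | K=[mulR]]
[2] [C=(λx. x) | E=∅ | S=∅ | K=[arg :: mulR]]
[3] [C=2 | E=∅ | S=∅ | K=[fun :: mulR]]
[4] [C=x | E={x↦0} | S={0↦2} | K=[mulR]]
[5] [C=(((λu. -2) -3) - ((λw. 7) 4)) | E=∅ | S={0↦2} | K=[mulL(2)]]
[6] [C=((λu. -2) -3) | E=∅ | S={0↦2} | K=[subR :: mulL(2)]]
[7] [C=(λu. -2) | E=∅ | S={0↦2} | K=[arg :: subR :: mulL(2)]]
[8] [C=-3 | E=∅ | S={0↦2} | K=[fun :: subR :: mulL(2)]]
[9] [C=-2 | E={u↦1} | S={0↦2, 1↦-3} | K=[subR :: mulL(2)]]
[10] [C=((λw. 7) 4) | E=∅ | S={0↦2, 1↦-3} | K=[subL(-2) :: mulL(2)]]
[11] [C=(λw. 7) | E=∅ | S={0↦2, 1↦-3} | K=[arg :: subL(-2) :: mulL(2)]]
[12] [C=4 | E=∅ | S={0↦2, 1↦-3} | K=[fun :: subL(-2) :: mulL(2)]]
[13] [C=7 | E={w↦2} | S={0↦2, 1↦-3, 2↦4} | K=[subL(-2) :: mulL(2)]]
→ final value -18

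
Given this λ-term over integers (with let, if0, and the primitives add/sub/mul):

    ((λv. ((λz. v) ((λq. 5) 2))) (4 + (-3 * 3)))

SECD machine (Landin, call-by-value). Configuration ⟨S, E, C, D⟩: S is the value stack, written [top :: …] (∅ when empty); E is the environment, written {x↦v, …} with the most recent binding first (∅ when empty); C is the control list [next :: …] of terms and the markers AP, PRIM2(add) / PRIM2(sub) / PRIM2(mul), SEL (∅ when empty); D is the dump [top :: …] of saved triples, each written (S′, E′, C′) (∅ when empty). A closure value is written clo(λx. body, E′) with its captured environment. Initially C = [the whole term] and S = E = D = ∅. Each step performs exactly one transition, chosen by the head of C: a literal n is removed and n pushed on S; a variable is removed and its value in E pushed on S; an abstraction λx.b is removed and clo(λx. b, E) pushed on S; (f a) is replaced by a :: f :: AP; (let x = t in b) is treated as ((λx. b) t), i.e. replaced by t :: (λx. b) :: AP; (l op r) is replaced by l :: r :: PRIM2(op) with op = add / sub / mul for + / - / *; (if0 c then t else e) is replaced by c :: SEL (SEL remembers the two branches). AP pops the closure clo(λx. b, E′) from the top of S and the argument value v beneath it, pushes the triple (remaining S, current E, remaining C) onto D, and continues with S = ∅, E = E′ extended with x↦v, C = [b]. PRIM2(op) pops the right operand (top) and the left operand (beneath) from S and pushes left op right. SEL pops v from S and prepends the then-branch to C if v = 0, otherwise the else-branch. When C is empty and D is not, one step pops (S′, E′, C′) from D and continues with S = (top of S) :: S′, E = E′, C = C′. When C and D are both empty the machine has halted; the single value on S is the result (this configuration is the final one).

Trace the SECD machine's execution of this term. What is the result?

step 0: [S=∅ | E=∅ | C=[((λv. ((λz. v) ((λq. 5) 2))) (4 + (-3 * 3)))] | D=∅]
step 1: [S=∅ | E=∅ | C=[(4 + (-3 * 3)) :: (λv. ((λz. v) ((λq. 5) 2))) :: AP] | D=∅]
step 2: [S=∅ | E=∅ | C=[4 :: (-3 * 3) :: PRIM2(add) :: (λv. ((λz. v) ((λq. 5) 2))) :: AP] | D=∅]
step 3: [S=[4] | E=∅ | C=[(-3 * 3) :: PRIM2(add) :: (λv. ((λz. v) ((λq. 5) 2))) :: AP] | D=∅]
step 4: [S=[4] | E=∅ | C=[-3 :: 3 :: PRIM2(mul) :: PRIM2(add) :: (λv. ((λz. v) ((λq. 5) 2))) :: AP] | D=∅]
step 5: [S=[-3 :: 4] | E=∅ | C=[3 :: PRIM2(mul) :: PRIM2(add) :: (λv. ((λz. v) ((λq. 5) 2))) :: AP] | D=∅]
step 6: [S=[3 :: -3 :: 4] | E=∅ | C=[PRIM2(mul) :: PRIM2(add) :: (λv. ((λz. v) ((λq. 5) 2))) :: AP] | D=∅]
step 7: [S=[-9 :: 4] | E=∅ | C=[PRIM2(add) :: (λv. ((λz. v) ((λq. 5) 2))) :: AP] | D=∅]
step 8: [S=[-5] | E=∅ | C=[(λv. ((λz. v) ((λq. 5) 2))) :: AP] | D=∅]
step 9: [S=[clo(λv. ((λz. v) ((λq. 5) 2)), ∅) :: -5] | E=∅ | C=[AP] | D=∅]
step 10: [S=∅ | E={v↦-5} | C=[((λz. v) ((λq. 5) 2))] | D=[(∅, ∅, ∅)]]
step 11: [S=∅ | E={v↦-5} | C=[((λq. 5) 2) :: (λz. v) :: AP] | D=[(∅, ∅, ∅)]]
step 12: [S=∅ | E={v↦-5} | C=[2 :: (λq. 5) :: AP :: (λz. v) :: AP] | D=[(∅, ∅, ∅)]]
step 13: [S=[2] | E={v↦-5} | C=[(λq. 5) :: AP :: (λz. v) :: AP] | D=[(∅, ∅, ∅)]]
step 14: [S=[clo(λq. 5, {v↦-5}) :: 2] | E={v↦-5} | C=[AP :: (λz. v) :: AP] | D=[(∅, ∅, ∅)]]
step 15: [S=∅ | E={q↦2, v↦-5} | C=[5] | D=[(∅, {v↦-5}, [(λz. v) :: AP]) :: (∅, ∅, ∅)]]
step 16: [S=[5] | E={q↦2, v↦-5} | C=∅ | D=[(∅, {v↦-5}, [(λz. v) :: AP]) :: (∅, ∅, ∅)]]
step 17: [S=[5] | E={v↦-5} | C=[(λz. v) :: AP] | D=[(∅, ∅, ∅)]]
step 18: [S=[clo(λz. v, {v↦-5}) :: 5] | E={v↦-5} | C=[AP] | D=[(∅, ∅, ∅)]]
step 19: [S=∅ | E={z↦5, v↦-5} | C=[v] | D=[(∅, {v↦-5}, ∅) :: (∅, ∅, ∅)]]
step 20: [S=[-5] | E={z↦5, v↦-5} | C=∅ | D=[(∅, {v↦-5}, ∅) :: (∅, ∅, ∅)]]
step 21: [S=[-5] | E={v↦-5} | C=∅ | D=[(∅, ∅, ∅)]]
step 22: [S=[-5] | E=∅ | C=∅ | D=∅]
→ final value -5

Answer: -5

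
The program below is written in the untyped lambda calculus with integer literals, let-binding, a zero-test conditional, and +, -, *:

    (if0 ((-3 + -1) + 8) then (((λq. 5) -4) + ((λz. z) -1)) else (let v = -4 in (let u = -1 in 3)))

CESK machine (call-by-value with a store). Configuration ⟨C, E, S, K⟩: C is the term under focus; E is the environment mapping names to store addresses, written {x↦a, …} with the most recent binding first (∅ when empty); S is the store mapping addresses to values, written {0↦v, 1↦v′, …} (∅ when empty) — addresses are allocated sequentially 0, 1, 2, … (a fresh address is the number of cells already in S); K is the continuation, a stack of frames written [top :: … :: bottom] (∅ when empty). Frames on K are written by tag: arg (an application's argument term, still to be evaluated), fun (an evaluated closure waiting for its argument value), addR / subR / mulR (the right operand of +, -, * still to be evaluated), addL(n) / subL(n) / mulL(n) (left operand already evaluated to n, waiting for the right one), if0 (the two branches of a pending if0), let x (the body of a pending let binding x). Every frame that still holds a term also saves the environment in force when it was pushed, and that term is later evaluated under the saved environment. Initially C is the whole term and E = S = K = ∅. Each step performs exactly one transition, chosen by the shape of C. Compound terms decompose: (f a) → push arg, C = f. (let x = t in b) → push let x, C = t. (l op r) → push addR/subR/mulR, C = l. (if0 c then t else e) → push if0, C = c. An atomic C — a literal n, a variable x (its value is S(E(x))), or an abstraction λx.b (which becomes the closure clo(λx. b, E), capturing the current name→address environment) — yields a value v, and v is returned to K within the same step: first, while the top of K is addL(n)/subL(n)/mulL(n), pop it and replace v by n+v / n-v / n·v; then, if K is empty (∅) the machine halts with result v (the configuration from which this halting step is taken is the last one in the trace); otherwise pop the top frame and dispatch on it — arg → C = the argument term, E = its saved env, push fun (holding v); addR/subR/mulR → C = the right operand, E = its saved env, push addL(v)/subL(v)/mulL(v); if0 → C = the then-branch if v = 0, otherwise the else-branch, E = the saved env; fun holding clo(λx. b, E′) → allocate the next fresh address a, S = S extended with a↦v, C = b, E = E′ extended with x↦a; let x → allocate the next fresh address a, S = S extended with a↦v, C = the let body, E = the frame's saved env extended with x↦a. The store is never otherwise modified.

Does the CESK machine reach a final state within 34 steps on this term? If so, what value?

t=0: <C=(if0 ((-3 + -1) + 8) then (((λq. 5) -4) + ((λz. z) -1)) else (let v = -4 in (let u = -1 in 3))), E=∅, S=∅, K=∅>
t=1: <C=((-3 + -1) + 8), E=∅, S=∅, K=[if0]>
t=2: <C=(-3 + -1), E=∅, S=∅, K=[addR :: if0]>
t=3: <C=-3, E=∅, S=∅, K=[addR :: addR :: if0]>
t=4: <C=-1, E=∅, S=∅, K=[addL(-3) :: addR :: if0]>
t=5: <C=8, E=∅, S=∅, K=[addL(-4) :: if0]>
t=6: <C=(let v = -4 in (let u = -1 in 3)), E=∅, S=∅, K=∅>
t=7: <C=-4, E=∅, S=∅, K=[let v]>
t=8: <C=(let u = -1 in 3), E={v↦0}, S={0↦-4}, K=∅>
t=9: <C=-1, E={v↦0}, S={0↦-4}, K=[let u]>
t=10: <C=3, E={u↦1, v↦0}, S={0↦-4, 1↦-1}, K=∅>
→ final value 3

Answer: 3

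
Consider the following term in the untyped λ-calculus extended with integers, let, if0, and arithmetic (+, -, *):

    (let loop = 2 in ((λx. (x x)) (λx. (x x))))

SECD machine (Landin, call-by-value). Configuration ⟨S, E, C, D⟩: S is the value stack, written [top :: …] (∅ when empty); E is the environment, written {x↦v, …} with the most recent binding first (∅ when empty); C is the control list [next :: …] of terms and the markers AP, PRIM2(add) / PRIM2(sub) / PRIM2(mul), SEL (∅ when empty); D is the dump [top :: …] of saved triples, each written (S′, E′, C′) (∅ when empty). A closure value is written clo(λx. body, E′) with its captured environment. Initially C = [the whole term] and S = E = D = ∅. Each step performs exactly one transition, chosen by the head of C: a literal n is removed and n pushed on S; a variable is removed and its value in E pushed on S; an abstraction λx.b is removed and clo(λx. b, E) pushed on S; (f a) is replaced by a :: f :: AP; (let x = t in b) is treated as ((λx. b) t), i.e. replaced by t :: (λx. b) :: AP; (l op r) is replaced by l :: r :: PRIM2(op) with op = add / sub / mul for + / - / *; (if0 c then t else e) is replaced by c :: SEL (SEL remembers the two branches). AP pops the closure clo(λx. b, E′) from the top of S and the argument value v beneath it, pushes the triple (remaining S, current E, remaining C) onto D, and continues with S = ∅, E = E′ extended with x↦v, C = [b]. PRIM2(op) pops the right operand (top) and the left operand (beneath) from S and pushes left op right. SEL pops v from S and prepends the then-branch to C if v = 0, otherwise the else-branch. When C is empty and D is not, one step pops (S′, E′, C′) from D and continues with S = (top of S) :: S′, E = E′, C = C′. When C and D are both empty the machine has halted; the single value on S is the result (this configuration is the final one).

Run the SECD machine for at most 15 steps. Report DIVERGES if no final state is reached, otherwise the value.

step 0: [S=∅ | E=∅ | C=[(let loop = 2 in ((λx. (x x)) (λx. (x x))))] | D=∅]
step 1: [S=∅ | E=∅ | C=[2 :: (λloop. ((λx. (x x)) (λx. (x x)))) :: AP] | D=∅]
step 2: [S=[2] | E=∅ | C=[(λloop. ((λx. (x x)) (λx. (x x)))) :: AP] | D=∅]
step 3: [S=[clo(λloop. ((λx. (x x)) (λx. (x x))), ∅) :: 2] | E=∅ | C=[AP] | D=∅]
step 4: [S=∅ | E={loop↦2} | C=[((λx. (x x)) (λx. (x x)))] | D=[(∅, ∅, ∅)]]
step 5: [S=∅ | E={loop↦2} | C=[(λx. (x x)) :: (λx. (x x)) :: AP] | D=[(∅, ∅, ∅)]]
step 6: [S=[clo(λx. (x x), {loop↦2})] | E={loop↦2} | C=[(λx. (x x)) :: AP] | D=[(∅, ∅, ∅)]]
step 7: [S=[clo(λx. (x x), {loop↦2}) :: clo(λx. (x x), {loop↦2})] | E={loop↦2} | C=[AP] | D=[(∅, ∅, ∅)]]
step 8: [S=∅ | E={x↦clo(λx. (x x), {loop↦2}), loop↦2} | C=[(x x)] | D=[(∅, {loop↦2}, ∅) :: (∅, ∅, ∅)]]
step 9: [S=∅ | E={x↦clo(λx. (x x), {loop↦2}), loop↦2} | C=[x :: x :: AP] | D=[(∅, {loop↦2}, ∅) :: (∅, ∅, ∅)]]
step 10: [S=[clo(λx. (x x), {loop↦2})] | E={x↦clo(λx. (x x), {loop↦2}), loop↦2} | C=[x :: AP] | D=[(∅, {loop↦2}, ∅) :: (∅, ∅, ∅)]]
step 11: [S=[clo(λx. (x x), {loop↦2}) :: clo(λx. (x x), {loop↦2})] | E={x↦clo(λx. (x x), {loop↦2}), loop↦2} | C=[AP] | D=[(∅, {loop↦2}, ∅) :: (∅, ∅, ∅)]]
step 12: [S=∅ | E={x↦clo(λx. (x x), {loop↦2}), loop↦2} | C=[(x x)] | D=[(∅, {x↦clo(λx. (x x), {loop↦2}), loop↦2}, ∅) :: (∅, {loop↦2}, ∅) :: (∅, ∅, ∅)]]
step 13: [S=∅ | E={x↦clo(λx. (x x), {loop↦2}), loop↦2} | C=[x :: x :: AP] | D=[(∅, {x↦clo(λx. (x x), {loop↦2}), loop↦2}, ∅) :: (∅, {loop↦2}, ∅) :: (∅, ∅, ∅)]]
step 14: [S=[clo(λx. (x x), {loop↦2})] | E={x↦clo(λx. (x x), {loop↦2}), loop↦2} | C=[x :: AP] | D=[(∅, {x↦clo(λx. (x x), {loop↦2}), loop↦2}, ∅) :: (∅, {loop↦2}, ∅) :: (∅, ∅, ∅)]]
step 15: [S=[clo(λx. (x x), {loop↦2}) :: clo(λx. (x x), {loop↦2})] | E={x↦clo(λx. (x x), {loop↦2}), loop↦2} | C=[AP] | D=[(∅, {x↦clo(λx. (x x), {loop↦2}), loop↦2}, ∅) :: (∅, {loop↦2}, ∅) :: (∅, ∅, ∅)]]
→ 15 transitions taken and the configuration is still not final: no result within 15 steps

Answer: DIVERGES (no final state within 15 steps)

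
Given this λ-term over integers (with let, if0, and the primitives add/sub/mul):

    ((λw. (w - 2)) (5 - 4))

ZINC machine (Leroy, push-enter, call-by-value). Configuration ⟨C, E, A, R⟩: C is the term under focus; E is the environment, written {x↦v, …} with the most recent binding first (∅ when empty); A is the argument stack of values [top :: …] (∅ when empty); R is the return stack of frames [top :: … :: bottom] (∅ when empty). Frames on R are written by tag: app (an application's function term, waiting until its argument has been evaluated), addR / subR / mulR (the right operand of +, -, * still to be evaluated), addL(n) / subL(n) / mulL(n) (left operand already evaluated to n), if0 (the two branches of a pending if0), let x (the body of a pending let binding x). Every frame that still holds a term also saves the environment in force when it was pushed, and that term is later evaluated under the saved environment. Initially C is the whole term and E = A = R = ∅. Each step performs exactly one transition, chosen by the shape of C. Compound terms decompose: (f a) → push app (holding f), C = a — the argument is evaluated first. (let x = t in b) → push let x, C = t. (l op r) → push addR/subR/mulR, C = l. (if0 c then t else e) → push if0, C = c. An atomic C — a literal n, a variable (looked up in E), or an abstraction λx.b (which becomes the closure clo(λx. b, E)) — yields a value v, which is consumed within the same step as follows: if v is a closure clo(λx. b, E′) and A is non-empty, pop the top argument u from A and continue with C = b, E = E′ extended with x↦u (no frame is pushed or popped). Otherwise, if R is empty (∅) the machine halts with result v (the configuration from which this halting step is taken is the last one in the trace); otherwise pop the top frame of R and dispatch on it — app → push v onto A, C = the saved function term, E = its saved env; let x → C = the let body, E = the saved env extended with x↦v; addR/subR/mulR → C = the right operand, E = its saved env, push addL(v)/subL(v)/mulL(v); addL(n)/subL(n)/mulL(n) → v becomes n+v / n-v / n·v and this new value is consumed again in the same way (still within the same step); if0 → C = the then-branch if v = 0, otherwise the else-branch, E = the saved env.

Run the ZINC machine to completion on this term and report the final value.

t=0: ⟨C=((λw. (w - 2)) (5 - 4)); E=∅; A=∅; R=∅⟩
t=1: ⟨C=(5 - 4); E=∅; A=∅; R=[app]⟩
t=2: ⟨C=5; E=∅; A=∅; R=[subR :: app]⟩
t=3: ⟨C=4; E=∅; A=∅; R=[subL(5) :: app]⟩
t=4: ⟨C=(λw. (w - 2)); E=∅; A=[1]; R=∅⟩
t=5: ⟨C=(w - 2); E={w↦1}; A=∅; R=∅⟩
t=6: ⟨C=w; E={w↦1}; A=∅; R=[subR]⟩
t=7: ⟨C=2; E={w↦1}; A=∅; R=[subL(1)]⟩
→ final value -1

Answer: -1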